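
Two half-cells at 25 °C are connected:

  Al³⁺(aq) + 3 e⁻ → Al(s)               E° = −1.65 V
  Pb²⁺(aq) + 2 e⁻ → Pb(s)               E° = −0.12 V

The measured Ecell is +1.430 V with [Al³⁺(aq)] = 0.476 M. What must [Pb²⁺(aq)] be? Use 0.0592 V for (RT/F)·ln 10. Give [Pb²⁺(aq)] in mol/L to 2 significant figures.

0.00026 M

With Pb²⁺/Pb at the cathode and Al³⁺/Al at the anode, E°cell = −0.12 − (−1.65) = +1.53 V (n = 6).
Rearranging E = E° − (0.0592/n)·log Q gives log Q = 6(+1.53 − (+1.430))/0.0592 = 10.135.
The balanced reaction is 3 Pb²⁺(aq) + 2 Al(s) → 3 Pb(s) + 2 Al³⁺(aq), so Q = [Al³⁺(aq)]^2 / [Pb²⁺(aq)]^3.
Substituting the known concentrations and solving, log [Pb²⁺(aq)] = −3.593 and [Pb²⁺(aq)] = 0.00026 M.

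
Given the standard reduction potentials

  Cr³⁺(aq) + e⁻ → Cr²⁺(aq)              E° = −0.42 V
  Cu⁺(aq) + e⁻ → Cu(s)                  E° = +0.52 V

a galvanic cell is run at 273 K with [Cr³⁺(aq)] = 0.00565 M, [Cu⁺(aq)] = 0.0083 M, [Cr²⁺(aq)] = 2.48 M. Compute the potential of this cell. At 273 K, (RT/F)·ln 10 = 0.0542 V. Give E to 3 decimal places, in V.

Since E°(Cu⁺/Cu) > E°(Cr³⁺/Cr²⁺), Cu⁺/Cu serves as the cathode.
E°cell = +0.52 − (−0.42) = +0.94 V, with n = 1 electron transferred.
Balancing gives Cu⁺(aq) + Cr²⁺(aq) → Cu(s) + Cr³⁺(aq); hence Q = [Cr³⁺(aq)] / ([Cu⁺(aq)]·[Cr²⁺(aq)]) = 0.274 (log Q = −0.561).
E = E° − (0.0542/n)·log Q = +0.94 − (0.0542/1)(−0.561) = +0.970 V.

+0.970 V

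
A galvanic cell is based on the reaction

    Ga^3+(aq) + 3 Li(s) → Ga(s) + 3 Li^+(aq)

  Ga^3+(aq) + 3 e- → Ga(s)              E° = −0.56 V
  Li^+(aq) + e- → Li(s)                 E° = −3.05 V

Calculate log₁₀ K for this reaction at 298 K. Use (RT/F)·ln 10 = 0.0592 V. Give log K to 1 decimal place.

log K = 126.2

The Ga³⁺/Ga couple is reduced (cathode); E°cell = −0.56 − (−3.05) = +2.49 V with n = 3.
At equilibrium E = 0, so log K = nE°cell / 0.0592 = (3)(+2.49) / 0.0592 = 126.2.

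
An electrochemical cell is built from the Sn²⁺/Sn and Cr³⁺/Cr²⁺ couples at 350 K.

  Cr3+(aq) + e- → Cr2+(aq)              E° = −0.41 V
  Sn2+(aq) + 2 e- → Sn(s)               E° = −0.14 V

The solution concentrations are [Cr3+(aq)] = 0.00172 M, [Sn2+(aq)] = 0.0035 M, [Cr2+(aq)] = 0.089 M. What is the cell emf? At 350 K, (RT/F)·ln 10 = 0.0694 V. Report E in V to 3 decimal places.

Sn²⁺/Sn is reduced (cathode, E° = −0.14 V) and Cr³⁺/Cr²⁺ is oxidized (anode).
E°cell = −0.14 − (−0.41) = +0.27 V, with n = 2 electrons transferred.
The balanced reaction is Sn2+(aq) + 2 Cr2+(aq) → Sn(s) + 2 Cr3+(aq), so Q = [Cr3+(aq)]^2 / ([Sn2+(aq)]·[Cr2+(aq)]^2) = 0.107 and log Q = −0.972.
Applying E = E° − (RT ln10/nF)·log Q gives +0.27 − (0.0694/2)(−0.972) = +0.304 V.

+0.304 V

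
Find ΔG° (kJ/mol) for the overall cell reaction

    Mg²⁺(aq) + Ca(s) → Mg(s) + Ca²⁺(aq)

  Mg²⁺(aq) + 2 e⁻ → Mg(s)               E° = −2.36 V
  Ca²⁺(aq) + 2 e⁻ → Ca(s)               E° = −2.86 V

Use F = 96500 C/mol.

−96.5 kJ/mol

In the reaction as written Mg²⁺(aq) is reduced, so the Mg²⁺/Mg couple is the cathode and Ca²⁺/Ca is the anode.
E°cell = −2.36 − (−2.86) = +0.50 V; balancing electrons gives n = 2.
ΔG° = −nFE°cell = −(2)(96500)(+0.50) J/mol = −96.5 kJ/mol.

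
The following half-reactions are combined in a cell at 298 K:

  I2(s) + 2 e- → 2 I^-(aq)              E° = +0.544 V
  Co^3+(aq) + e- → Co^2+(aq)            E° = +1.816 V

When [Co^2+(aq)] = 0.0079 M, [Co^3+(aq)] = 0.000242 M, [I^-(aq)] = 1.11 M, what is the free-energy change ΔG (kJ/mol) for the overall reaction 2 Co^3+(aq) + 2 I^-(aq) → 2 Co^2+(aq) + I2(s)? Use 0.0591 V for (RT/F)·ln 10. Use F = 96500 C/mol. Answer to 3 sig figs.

E°cell = +1.816 − (+0.544) = +1.272 V; the balanced reaction transfers n = 2 electrons.
Here Q = [Co^2+(aq)]^2 / ([Co^3+(aq)]^2·[I^-(aq)]^2) = 865 (log Q = 2.937), giving E = +1.272 − (0.0591/2)·(2.937) = +1.1852 V.
ΔG = −nFE = −(2)(96500)(+1.1852) J/mol = −229 kJ/mol.

−229 kJ/mol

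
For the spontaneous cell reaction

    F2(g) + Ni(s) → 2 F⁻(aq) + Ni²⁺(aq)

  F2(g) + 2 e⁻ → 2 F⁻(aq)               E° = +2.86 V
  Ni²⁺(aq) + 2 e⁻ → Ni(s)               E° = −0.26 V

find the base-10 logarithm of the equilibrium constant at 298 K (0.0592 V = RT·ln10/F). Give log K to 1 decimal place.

log K = 105.4

The F₂/F⁻ couple is reduced (cathode); E°cell = +2.86 − (−0.26) = +3.12 V with n = 2.
At equilibrium E = 0, so log K = nE°cell / 0.0592 = (2)(+3.12) / 0.0592 = 105.4.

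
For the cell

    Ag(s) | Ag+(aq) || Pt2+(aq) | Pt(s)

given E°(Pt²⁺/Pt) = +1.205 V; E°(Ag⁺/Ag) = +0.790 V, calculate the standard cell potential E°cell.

+0.415 V

By convention the left-hand electrode in cell notation is the anode (oxidation) and the right-hand electrode is the cathode (reduction).
E°cell = E°(right) − E°(left) = +1.205 − (+0.790) = +0.415 V.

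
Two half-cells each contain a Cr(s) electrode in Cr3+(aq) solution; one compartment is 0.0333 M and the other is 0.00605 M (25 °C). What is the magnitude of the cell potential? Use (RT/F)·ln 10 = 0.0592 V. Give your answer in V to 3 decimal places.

0.015 V

For a concentration cell E°cell = 0, since both electrodes use the same couple.
The compartment with the higher Cr3+(aq) concentration (0.0333 M) acts as the cathode; ions are reduced there and produced at the dilute (0.00605 M) anode.
With n = 3, Ecell = −(0.0592/3)·log([dilute]/[conc]) = −(0.0592/3)·log(0.00605/0.0333) = +0.015 V.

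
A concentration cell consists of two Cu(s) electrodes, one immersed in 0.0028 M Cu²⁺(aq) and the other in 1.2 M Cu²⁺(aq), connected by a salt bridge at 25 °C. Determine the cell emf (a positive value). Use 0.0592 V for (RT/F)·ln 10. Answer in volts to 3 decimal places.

0.078 V

For a concentration cell E°cell = 0, since both electrodes use the same couple.
The compartment with the higher Cu²⁺(aq) concentration (1.2 M) acts as the cathode; ions are reduced there and produced at the dilute (0.0028 M) anode.
With n = 2, Ecell = −(0.0592/2)·log([dilute]/[conc]) = −(0.0592/2)·log(0.0028/1.2) = +0.078 V.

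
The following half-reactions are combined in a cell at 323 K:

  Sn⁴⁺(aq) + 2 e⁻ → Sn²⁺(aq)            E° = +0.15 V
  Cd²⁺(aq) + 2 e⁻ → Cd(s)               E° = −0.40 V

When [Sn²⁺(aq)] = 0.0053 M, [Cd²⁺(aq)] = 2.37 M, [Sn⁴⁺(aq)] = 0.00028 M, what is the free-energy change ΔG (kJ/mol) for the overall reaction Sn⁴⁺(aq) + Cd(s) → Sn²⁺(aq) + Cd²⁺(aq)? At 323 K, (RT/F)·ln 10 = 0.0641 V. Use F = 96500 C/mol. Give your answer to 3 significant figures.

The standard cell potential is +0.15 − (−0.40) = +0.55 V, with n = 2 electrons in the balanced equation.
Q = ([Sn²⁺(aq)]·[Cd²⁺(aq)]) / [Sn⁴⁺(aq)] = 44.9, so log Q = 1.652 and E = +0.55 − (0.0641/2)(1.652) = +0.4971 V.
Then ΔG = −nFE = −2 × 96500 × +0.4971 J/mol = −95.9 kJ/mol.

−95.9 kJ/mol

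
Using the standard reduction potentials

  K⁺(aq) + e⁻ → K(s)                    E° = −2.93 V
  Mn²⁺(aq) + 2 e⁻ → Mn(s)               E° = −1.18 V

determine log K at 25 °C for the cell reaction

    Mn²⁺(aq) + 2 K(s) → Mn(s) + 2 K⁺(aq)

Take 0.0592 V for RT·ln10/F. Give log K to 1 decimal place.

log K = 59.1

The Mn²⁺/Mn couple is reduced (cathode); E°cell = −1.18 − (−2.93) = +1.75 V with n = 2.
At equilibrium E = 0, so log K = nE°cell / 0.0592 = (2)(+1.75) / 0.0592 = 59.1.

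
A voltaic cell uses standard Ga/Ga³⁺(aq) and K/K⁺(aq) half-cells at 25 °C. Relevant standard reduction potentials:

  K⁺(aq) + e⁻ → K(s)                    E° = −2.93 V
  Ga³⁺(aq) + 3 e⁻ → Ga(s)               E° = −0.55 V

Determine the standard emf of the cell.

The Ga³⁺/Ga couple has the higher E°, so Ga ion is reduced (cathode) and K is oxidized (anode).
E°cell = E°(cathode) − E°(anode) = −0.55 − (−2.93) = +2.38 V.

+2.38 V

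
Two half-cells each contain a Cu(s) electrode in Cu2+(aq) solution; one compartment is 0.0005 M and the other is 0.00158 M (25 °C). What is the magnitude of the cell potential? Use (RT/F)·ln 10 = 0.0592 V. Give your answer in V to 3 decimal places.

0.015 V

For a concentration cell E°cell = 0, since both electrodes use the same couple.
The compartment with the higher Cu2+(aq) concentration (0.00158 M) acts as the cathode; ions are reduced there and produced at the dilute (0.0005 M) anode.
With n = 2, Ecell = −(0.0592/2)·log([dilute]/[conc]) = −(0.0592/2)·log(0.0005/0.00158) = +0.015 V.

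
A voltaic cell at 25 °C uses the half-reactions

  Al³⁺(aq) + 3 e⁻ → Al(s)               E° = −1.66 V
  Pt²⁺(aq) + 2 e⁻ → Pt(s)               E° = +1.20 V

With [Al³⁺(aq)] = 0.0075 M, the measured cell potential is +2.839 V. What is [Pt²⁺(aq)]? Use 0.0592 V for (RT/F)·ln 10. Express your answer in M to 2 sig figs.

0.0075 M

The Pt²⁺/Pt couple has the larger reduction potential, so it is the cathode: E°cell = +1.20 − (−1.66) = +2.86 V and n = 6.
Rearranging E = E° − (0.0592/n)·log Q gives log Q = 6(+2.86 − (+2.839))/0.0592 = 2.128.
Balancing electrons gives 3 Pt²⁺(aq) + 2 Al(s) → 3 Pt(s) + 2 Al³⁺(aq); thus Q = [Al³⁺(aq)]^2 / [Pt²⁺(aq)]^3.
Isolating [Pt²⁺(aq)] in Q = 10^{2.128} yields log [Pt²⁺(aq)] = −2.126, i.e. 0.0075 M.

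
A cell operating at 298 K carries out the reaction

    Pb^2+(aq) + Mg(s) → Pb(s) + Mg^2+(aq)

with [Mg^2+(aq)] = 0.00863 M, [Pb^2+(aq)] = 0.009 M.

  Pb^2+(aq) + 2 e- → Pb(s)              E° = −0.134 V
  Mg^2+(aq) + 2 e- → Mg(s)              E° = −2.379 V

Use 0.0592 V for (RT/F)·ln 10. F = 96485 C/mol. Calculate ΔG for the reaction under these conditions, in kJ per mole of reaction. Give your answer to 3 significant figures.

The standard cell potential is −0.134 − (−2.379) = +2.245 V, with n = 2 electrons in the balanced equation.
Here Q = [Mg^2+(aq)] / [Pb^2+(aq)] = 0.959 (log Q = −0.018), giving E = +2.245 − (0.0592/2)·(−0.018) = +2.2455 V.
ΔG = −nFE = −(2)(96485)(+2.2455) J/mol = −433 kJ/mol.

−433 kJ/mol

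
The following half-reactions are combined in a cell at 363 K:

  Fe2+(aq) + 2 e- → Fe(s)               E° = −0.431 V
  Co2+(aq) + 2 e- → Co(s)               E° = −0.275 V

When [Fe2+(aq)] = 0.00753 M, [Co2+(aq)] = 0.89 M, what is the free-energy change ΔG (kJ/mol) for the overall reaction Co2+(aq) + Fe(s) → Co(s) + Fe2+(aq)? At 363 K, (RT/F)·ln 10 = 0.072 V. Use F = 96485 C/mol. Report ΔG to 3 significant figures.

The standard cell potential is −0.275 − (−0.431) = +0.156 V, with n = 2 electrons in the balanced equation.
Here Q = [Fe2+(aq)] / [Co2+(aq)] = 0.00846 (log Q = −2.073), giving E = +0.156 − (0.072/2)·(−2.073) = +0.2306 V.
Then ΔG = −nFE = −2 × 96485 × +0.2306 J/mol = −44.5 kJ/mol.

−44.5 kJ/mol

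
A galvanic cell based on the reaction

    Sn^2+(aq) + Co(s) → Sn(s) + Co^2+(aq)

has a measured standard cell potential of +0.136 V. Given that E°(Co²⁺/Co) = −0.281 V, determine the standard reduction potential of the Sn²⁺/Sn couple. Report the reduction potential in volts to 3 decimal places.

In the reaction as written the Sn²⁺/Sn couple is reduced (cathode) and Co²⁺/Co is oxidized (anode), so E°cell = E°(Sn²⁺/Sn) − E°(Co²⁺/Co).
E°(Sn²⁺/Sn) = E°cell + E°(anode) = +0.136 + (−0.281) = −0.145 V.

−0.145 V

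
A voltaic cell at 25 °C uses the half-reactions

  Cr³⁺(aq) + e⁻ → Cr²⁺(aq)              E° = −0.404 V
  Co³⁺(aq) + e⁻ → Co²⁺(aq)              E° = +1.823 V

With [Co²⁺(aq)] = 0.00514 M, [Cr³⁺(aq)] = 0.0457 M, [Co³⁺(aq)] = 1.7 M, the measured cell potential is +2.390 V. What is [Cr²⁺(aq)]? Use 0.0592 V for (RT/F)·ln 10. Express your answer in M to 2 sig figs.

0.078 M

Co³⁺/Co²⁺ is the cathode (higher E°); E°cell = +1.823 − (−0.404) = +2.227 V with n = 1.
Since E = E° − (0.0592/n)·log Q, log Q = n(E° − E)/0.0592 = −2.753.
For Co³⁺(aq) + Cr²⁺(aq) → Co²⁺(aq) + Cr³⁺(aq), the reaction quotient is Q = ([Co²⁺(aq)]·[Cr³⁺(aq)]) / ([Co³⁺(aq)]·[Cr²⁺(aq)]).
Isolating [Cr²⁺(aq)] in Q = 10^{−2.753} yields log [Cr²⁺(aq)] = −1.107, i.e. 0.078 M.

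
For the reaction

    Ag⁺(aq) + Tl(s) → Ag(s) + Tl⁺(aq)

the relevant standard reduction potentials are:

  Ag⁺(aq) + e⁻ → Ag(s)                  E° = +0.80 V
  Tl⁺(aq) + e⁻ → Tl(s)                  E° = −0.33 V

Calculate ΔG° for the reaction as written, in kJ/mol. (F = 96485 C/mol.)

In the reaction as written Ag⁺(aq) is reduced, so the Ag⁺/Ag couple is the cathode and Tl⁺/Tl is the anode.
E°cell = +0.80 − (−0.33) = +1.13 V; balancing electrons gives n = 1.
ΔG° = −nFE°cell = −(1)(96485)(+1.13) J/mol = −109 kJ/mol.

−109 kJ/mol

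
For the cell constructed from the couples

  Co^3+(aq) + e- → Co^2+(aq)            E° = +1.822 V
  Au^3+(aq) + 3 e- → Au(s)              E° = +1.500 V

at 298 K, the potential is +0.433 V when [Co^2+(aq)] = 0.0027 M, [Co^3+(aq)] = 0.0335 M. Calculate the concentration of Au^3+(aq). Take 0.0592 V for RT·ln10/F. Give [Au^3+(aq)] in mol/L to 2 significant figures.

0.0045 M

With Co³⁺/Co²⁺ at the cathode and Au³⁺/Au at the anode, E°cell = +1.822 − (+1.500) = +0.322 V (n = 3).
Since E = E° − (0.0592/n)·log Q, log Q = n(E° − E)/0.0592 = −5.625.
Balancing electrons gives 3 Co^3+(aq) + Au(s) → 3 Co^2+(aq) + Au^3+(aq); thus Q = ([Co^2+(aq)]^3·[Au^3+(aq)]) / [Co^3+(aq)]^3.
Substituting the known concentrations and solving, log [Au^3+(aq)] = −2.344 and [Au^3+(aq)] = 0.0045 M.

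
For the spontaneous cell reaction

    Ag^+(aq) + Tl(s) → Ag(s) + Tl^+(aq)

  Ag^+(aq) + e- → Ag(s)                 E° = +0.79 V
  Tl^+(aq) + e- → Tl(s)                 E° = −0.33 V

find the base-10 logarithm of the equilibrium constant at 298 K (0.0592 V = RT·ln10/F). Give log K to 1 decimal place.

log K = 18.9

The Ag⁺/Ag couple is reduced (cathode); E°cell = +0.79 − (−0.33) = +1.12 V with n = 1.
At equilibrium E = 0, so log K = nE°cell / 0.0592 = (1)(+1.12) / 0.0592 = 18.9.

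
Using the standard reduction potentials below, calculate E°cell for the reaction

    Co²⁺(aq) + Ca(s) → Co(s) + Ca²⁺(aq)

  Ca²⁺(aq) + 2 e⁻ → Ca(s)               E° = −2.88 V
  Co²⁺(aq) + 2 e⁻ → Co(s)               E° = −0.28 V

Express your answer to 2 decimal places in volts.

+2.60 V

In the reaction as written, Co²⁺(aq) is reduced (cathode) and Ca²⁺(aq) is produced by oxidation at the anode.
E°cell = E°(cathode) − E°(anode) = −0.28 − (−2.88) = +2.60 V.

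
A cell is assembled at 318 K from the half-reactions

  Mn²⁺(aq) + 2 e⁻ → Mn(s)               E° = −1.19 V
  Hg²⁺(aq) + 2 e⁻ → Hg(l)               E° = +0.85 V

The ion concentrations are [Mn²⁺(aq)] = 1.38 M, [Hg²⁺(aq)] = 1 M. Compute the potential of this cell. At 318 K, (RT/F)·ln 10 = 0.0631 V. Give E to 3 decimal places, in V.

Hg²⁺/Hg is reduced (cathode, E° = +0.85 V) and Mn²⁺/Mn is oxidized (anode).
E°cell = +0.85 − (−1.19) = +2.04 V, with n = 2 electrons transferred.
For the overall reaction Hg²⁺(aq) + Mn(s) → Hg(l) + Mn²⁺(aq), Q = [Mn²⁺(aq)] / [Hg²⁺(aq)] = 1.38, giving log Q = 0.140.
By the Nernst equation, E = +2.04 − (0.0631/2)·(0.140) = +2.036 V.

+2.036 V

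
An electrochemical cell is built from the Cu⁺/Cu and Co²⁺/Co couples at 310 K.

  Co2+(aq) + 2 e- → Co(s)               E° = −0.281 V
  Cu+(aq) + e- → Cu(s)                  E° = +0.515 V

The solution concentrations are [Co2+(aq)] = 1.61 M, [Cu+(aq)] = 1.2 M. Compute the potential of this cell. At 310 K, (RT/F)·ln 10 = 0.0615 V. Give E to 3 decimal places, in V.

The Cu⁺/Cu couple has the more positive E°, so it is the cathode; Co²⁺/Co is the anode.
E°cell = +0.515 − (−0.281) = +0.796 V, with n = 2 electrons transferred.
For the overall reaction 2 Cu+(aq) + Co(s) → 2 Cu(s) + Co2+(aq), Q = [Co2+(aq)] / [Cu+(aq)]^2 = 1.12, giving log Q = 0.048.
By the Nernst equation, E = +0.796 − (0.0615/2)·(0.048) = +0.795 V.

+0.795 V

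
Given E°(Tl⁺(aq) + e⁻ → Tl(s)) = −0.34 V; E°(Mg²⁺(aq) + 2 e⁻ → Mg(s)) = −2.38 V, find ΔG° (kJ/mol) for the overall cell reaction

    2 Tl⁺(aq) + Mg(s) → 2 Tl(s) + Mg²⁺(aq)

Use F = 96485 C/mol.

In the reaction as written Tl⁺(aq) is reduced, so the Tl⁺/Tl couple is the cathode and Mg²⁺/Mg is the anode.
E°cell = −0.34 − (−2.38) = +2.04 V; balancing electrons gives n = 2.
ΔG° = −nFE°cell = −(2)(96485)(+2.04) J/mol = −394 kJ/mol.

−394 kJ/mol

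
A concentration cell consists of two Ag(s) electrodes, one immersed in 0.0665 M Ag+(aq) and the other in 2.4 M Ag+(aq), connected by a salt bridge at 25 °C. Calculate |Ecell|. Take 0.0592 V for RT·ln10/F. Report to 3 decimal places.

0.092 V

For a concentration cell E°cell = 0, since both electrodes use the same couple.
The compartment with the higher Ag+(aq) concentration (2.4 M) acts as the cathode; ions are reduced there and produced at the dilute (0.0665 M) anode.
With n = 1, Ecell = −(0.0592/1)·log([dilute]/[conc]) = −(0.0592/1)·log(0.0665/2.4) = +0.092 V.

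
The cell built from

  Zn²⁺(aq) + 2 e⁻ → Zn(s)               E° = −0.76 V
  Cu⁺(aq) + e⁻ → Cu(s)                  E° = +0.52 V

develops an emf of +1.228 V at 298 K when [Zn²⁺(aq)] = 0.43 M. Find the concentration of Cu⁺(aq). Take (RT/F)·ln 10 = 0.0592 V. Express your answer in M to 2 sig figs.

0.087 M

With Cu⁺/Cu at the cathode and Zn²⁺/Zn at the anode, E°cell = +0.52 − (−0.76) = +1.28 V (n = 2).
Since E = E° − (0.0592/n)·log Q, log Q = n(E° − E)/0.0592 = 1.757.
For 2 Cu⁺(aq) + Zn(s) → 2 Cu(s) + Zn²⁺(aq), the reaction quotient is Q = [Zn²⁺(aq)] / [Cu⁺(aq)]^2.
Isolating [Cu⁺(aq)] in Q = 10^{1.757} yields log [Cu⁺(aq)] = −1.062, i.e. 0.087 M.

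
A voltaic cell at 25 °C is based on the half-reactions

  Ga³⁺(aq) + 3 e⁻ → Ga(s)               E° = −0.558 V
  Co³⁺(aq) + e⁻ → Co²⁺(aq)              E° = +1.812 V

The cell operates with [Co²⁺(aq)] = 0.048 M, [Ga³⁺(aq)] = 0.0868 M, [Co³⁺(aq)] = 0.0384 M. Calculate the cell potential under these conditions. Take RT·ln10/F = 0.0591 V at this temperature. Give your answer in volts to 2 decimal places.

+2.39 V

The Co³⁺/Co²⁺ couple has the more positive E°, so it is the cathode; Ga³⁺/Ga is the anode.
E°cell = E°cat − E°an = +1.812 − (−0.558) = +2.370 V; n = 3.
The balanced reaction is 3 Co³⁺(aq) + Ga(s) → 3 Co²⁺(aq) + Ga³⁺(aq), so Q = ([Co²⁺(aq)]^3·[Ga³⁺(aq)]) / [Co³⁺(aq)]^3 = 0.17 and log Q = −0.771.
E = E° − (0.0591/n)·log Q = +2.370 − (0.0591/3)(−0.771) = +2.39 V.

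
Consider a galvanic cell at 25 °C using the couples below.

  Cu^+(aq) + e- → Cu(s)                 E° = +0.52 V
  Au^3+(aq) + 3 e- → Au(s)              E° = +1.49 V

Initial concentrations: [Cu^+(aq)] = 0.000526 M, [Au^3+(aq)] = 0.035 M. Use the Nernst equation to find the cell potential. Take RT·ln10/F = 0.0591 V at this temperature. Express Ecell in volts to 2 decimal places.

+1.14 V

The Au³⁺/Au couple has the more positive E°, so it is the cathode; Cu⁺/Cu is the anode.
E°cell = +1.49 − (+0.52) = +0.97 V, with n = 3 electrons transferred.
Balancing gives Au^3+(aq) + 3 Cu(s) → Au(s) + 3 Cu^+(aq); hence Q = [Cu^+(aq)]^3 / [Au^3+(aq)] = 4.16×10^−9 (log Q = −8.381).
By the Nernst equation, E = +0.97 − (0.0591/3)·(−8.381) = +1.14 V.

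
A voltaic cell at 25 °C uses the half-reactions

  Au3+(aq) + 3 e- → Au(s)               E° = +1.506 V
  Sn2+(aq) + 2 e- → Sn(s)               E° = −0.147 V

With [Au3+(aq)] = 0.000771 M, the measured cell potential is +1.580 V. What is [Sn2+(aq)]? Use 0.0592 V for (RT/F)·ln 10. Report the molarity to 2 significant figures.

2.5 M

The Au³⁺/Au couple has the larger reduction potential, so it is the cathode: E°cell = +1.506 − (−0.147) = +1.653 V and n = 6.
Rearranging E = E° − (0.0592/n)·log Q gives log Q = 6(+1.653 − (+1.580))/0.0592 = 7.399.
Balancing electrons gives 2 Au3+(aq) + 3 Sn(s) → 2 Au(s) + 3 Sn2+(aq); thus Q = [Sn2+(aq)]^3 / [Au3+(aq)]^2.
Solving for the unknown gives log [Sn2+(aq)] = 0.391, so [Sn2+(aq)] ≈ 2.5 M.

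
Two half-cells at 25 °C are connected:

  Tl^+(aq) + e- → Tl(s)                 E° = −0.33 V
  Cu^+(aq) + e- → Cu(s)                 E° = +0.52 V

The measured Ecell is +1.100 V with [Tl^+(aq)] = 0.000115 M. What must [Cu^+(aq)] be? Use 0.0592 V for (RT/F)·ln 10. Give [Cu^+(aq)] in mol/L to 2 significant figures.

With Cu⁺/Cu at the cathode and Tl⁺/Tl at the anode, E°cell = +0.52 − (−0.33) = +0.85 V (n = 1).
Rearranging E = E° − (0.0592/n)·log Q gives log Q = 1(+0.85 − (+1.100))/0.0592 = −4.223.
Balancing electrons gives Cu^+(aq) + Tl(s) → Cu(s) + Tl^+(aq); thus Q = [Tl^+(aq)] / [Cu^+(aq)].
Isolating [Cu^+(aq)] in Q = 10^{−4.223} yields log [Cu^+(aq)] = 0.284, i.e. 1.9 M.

1.9 M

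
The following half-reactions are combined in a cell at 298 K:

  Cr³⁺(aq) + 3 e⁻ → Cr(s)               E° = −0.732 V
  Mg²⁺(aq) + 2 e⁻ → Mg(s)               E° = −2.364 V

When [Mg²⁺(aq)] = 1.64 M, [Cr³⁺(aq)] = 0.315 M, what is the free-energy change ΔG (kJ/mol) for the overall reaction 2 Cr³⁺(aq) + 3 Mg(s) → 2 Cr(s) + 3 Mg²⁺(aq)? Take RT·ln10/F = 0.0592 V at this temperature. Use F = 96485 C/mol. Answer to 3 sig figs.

−935 kJ/mol

The standard cell potential is −0.732 − (−2.364) = +1.632 V, with n = 6 electrons in the balanced equation.
Q = [Mg²⁺(aq)]^3 / [Cr³⁺(aq)]^2 = 44.5, so log Q = 1.648 and E = +1.632 − (0.0592/6)(1.648) = +1.6157 V.
Then ΔG = −nFE = −6 × 96485 × +1.6157 J/mol = −935 kJ/mol.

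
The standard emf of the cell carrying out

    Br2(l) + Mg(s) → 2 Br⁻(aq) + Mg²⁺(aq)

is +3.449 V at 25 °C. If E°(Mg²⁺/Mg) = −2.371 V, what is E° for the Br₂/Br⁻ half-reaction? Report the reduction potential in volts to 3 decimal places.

In the reaction as written the Br₂/Br⁻ couple is reduced (cathode) and Mg²⁺/Mg is oxidized (anode), so E°cell = E°(Br₂/Br⁻) − E°(Mg²⁺/Mg).
E°(Br₂/Br⁻) = E°cell + E°(anode) = +3.449 + (−2.371) = +1.078 V.

+1.078 V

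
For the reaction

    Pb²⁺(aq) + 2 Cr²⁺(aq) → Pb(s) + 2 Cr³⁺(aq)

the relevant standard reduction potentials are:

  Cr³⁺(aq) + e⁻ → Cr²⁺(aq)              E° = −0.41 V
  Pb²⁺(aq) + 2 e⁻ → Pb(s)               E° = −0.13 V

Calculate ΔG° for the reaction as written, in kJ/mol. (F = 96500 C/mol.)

In the reaction as written Pb²⁺(aq) is reduced, so the Pb²⁺/Pb couple is the cathode and Cr³⁺/Cr²⁺ is the anode.
E°cell = −0.13 − (−0.41) = +0.28 V; balancing electrons gives n = 2.
ΔG° = −nFE°cell = −(2)(96500)(+0.28) J/mol = −54.0 kJ/mol.

−54.0 kJ/mol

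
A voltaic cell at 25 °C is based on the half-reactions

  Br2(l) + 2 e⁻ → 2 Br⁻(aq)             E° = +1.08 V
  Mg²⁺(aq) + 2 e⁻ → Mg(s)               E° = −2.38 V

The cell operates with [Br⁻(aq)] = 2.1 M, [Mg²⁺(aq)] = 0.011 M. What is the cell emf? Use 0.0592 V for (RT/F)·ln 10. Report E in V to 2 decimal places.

The Br₂/Br⁻ couple has the more positive E°, so it is the cathode; Mg²⁺/Mg is the anode.
E°cell = E°cat − E°an = +1.08 − (−2.38) = +3.46 V; n = 2.
Balancing gives Br2(l) + Mg(s) → 2 Br⁻(aq) + Mg²⁺(aq); hence Q = [Br⁻(aq)]^2·[Mg²⁺(aq)] = 0.0485 (log Q = −1.314).
E = E° − (0.0592/n)·log Q = +3.46 − (0.0592/2)(−1.314) = +3.50 V.

+3.50 V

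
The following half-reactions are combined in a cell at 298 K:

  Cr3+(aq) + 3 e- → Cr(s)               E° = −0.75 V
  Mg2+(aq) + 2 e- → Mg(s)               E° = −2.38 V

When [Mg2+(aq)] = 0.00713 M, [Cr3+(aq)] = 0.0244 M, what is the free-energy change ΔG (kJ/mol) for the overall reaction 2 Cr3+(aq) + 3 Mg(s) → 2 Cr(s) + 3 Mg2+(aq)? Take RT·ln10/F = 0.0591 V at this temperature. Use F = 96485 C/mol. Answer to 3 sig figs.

−962 kJ/mol

E°cell = −0.75 − (−2.38) = +1.63 V; the balanced reaction transfers n = 6 electrons.
The reaction quotient is [Mg2+(aq)]^3 / [Cr3+(aq)]^2 = 0.000609; by Nernst, E = +1.63 − (0.0591/6)(−3.216) = +1.6617 V.
ΔG = −nFE = −(6)(96485)(+1.6617) J/mol = −962 kJ/mol.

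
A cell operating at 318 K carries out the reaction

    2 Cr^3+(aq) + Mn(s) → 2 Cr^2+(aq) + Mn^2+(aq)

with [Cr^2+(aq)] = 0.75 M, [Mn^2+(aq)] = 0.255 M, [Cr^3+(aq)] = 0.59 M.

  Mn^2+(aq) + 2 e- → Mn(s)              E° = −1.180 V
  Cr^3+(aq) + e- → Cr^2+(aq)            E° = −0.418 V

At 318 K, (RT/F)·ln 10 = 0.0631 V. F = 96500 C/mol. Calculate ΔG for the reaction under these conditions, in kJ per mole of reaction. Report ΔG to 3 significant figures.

With Cr³⁺/Cr²⁺ reduced at the cathode, E°cell = −0.418 − (−1.180) = +0.762 V and n = 2.
Here Q = ([Cr^2+(aq)]^2·[Mn^2+(aq)]) / [Cr^3+(aq)]^2 = 0.412 (log Q = −0.385), giving E = +0.762 − (0.0631/2)·(−0.385) = +0.7741 V.
Then ΔG = −nFE = −2 × 96500 × +0.7741 J/mol = −149 kJ/mol.

−149 kJ/mol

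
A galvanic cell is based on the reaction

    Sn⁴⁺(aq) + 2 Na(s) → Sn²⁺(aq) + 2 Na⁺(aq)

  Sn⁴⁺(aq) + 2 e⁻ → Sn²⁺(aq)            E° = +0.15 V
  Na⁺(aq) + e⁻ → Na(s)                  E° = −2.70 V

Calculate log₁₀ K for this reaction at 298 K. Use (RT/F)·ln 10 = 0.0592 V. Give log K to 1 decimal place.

log K = 96.3

The Sn⁴⁺/Sn²⁺ couple is reduced (cathode); E°cell = +0.15 − (−2.70) = +2.85 V with n = 2.
At equilibrium E = 0, so log K = nE°cell / 0.0592 = (2)(+2.85) / 0.0592 = 96.3.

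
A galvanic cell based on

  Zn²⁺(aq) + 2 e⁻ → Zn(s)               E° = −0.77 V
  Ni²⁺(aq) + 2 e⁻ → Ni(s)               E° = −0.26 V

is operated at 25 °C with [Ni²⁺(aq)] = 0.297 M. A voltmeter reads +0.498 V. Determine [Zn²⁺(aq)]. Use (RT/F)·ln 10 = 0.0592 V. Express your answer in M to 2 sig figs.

Ni²⁺/Ni is the cathode (higher E°); E°cell = −0.26 − (−0.77) = +0.51 V with n = 2.
From the Nernst equation, log Q = n(E° − E)/0.0592 = 2·(+0.51 − (+0.498))/0.0592 = 0.405.
For Ni²⁺(aq) + Zn(s) → Ni(s) + Zn²⁺(aq), the reaction quotient is Q = [Zn²⁺(aq)] / [Ni²⁺(aq)].
Isolating [Zn²⁺(aq)] in Q = 10^{0.405} yields log [Zn²⁺(aq)] = −0.122, i.e. 0.76 M.

0.76 M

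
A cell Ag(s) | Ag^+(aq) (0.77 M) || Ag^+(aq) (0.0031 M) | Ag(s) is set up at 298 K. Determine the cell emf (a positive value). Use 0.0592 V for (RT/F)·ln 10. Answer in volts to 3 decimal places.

For a concentration cell E°cell = 0, since both electrodes use the same couple.
The compartment with the higher Ag^+(aq) concentration (0.77 M) acts as the cathode; ions are reduced there and produced at the dilute (0.0031 M) anode.
With n = 1, Ecell = −(0.0592/1)·log([dilute]/[conc]) = −(0.0592/1)·log(0.0031/0.77) = +0.142 V.

0.142 V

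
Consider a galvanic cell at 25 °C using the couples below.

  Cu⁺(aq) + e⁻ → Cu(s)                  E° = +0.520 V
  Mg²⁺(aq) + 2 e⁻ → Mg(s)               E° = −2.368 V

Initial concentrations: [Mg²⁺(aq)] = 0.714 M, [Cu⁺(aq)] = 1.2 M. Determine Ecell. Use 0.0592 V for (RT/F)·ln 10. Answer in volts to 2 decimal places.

Since E°(Cu⁺/Cu) > E°(Mg²⁺/Mg), Cu⁺/Cu serves as the cathode.
The standard potential is +0.520 − (−2.368) = +2.888 V and the balanced reaction transfers n = 2 electrons.
For the overall reaction 2 Cu⁺(aq) + Mg(s) → 2 Cu(s) + Mg²⁺(aq), Q = [Mg²⁺(aq)] / [Cu⁺(aq)]^2 = 0.496, giving log Q = −0.305.
Applying E = E° − (RT ln10/nF)·log Q gives +2.888 − (0.0592/2)(−0.305) = +2.90 V.

+2.90 V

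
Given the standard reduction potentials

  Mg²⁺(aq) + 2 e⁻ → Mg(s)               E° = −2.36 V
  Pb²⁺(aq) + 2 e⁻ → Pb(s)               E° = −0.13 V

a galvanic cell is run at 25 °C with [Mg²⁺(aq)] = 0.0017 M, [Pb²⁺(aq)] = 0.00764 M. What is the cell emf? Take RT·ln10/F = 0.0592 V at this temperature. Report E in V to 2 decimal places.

+2.25 V

The Pb²⁺/Pb couple has the more positive E°, so it is the cathode; Mg²⁺/Mg is the anode.
E°cell = E°cat − E°an = −0.13 − (−2.36) = +2.23 V; n = 2.
Balancing gives Pb²⁺(aq) + Mg(s) → Pb(s) + Mg²⁺(aq); hence Q = [Mg²⁺(aq)] / [Pb²⁺(aq)] = 0.223 (log Q = −0.653).
Applying E = E° − (RT ln10/nF)·log Q gives +2.23 − (0.0592/2)(−0.653) = +2.25 V.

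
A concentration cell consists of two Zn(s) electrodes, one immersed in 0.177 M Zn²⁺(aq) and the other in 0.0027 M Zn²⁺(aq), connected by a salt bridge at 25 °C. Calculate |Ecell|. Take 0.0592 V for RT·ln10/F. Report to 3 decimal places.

For a concentration cell E°cell = 0, since both electrodes use the same couple.
The compartment with the higher Zn²⁺(aq) concentration (0.177 M) acts as the cathode; ions are reduced there and produced at the dilute (0.0027 M) anode.
With n = 2, Ecell = −(0.0592/2)·log([dilute]/[conc]) = −(0.0592/2)·log(0.0027/0.177) = +0.054 V.

0.054 V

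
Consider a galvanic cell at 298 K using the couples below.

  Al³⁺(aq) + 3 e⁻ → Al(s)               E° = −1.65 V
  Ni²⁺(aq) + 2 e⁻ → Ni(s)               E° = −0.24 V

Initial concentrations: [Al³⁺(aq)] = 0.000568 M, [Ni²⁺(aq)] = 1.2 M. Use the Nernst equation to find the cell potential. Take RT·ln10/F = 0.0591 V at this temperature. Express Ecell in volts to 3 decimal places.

+1.476 V

Since E°(Ni²⁺/Ni) > E°(Al³⁺/Al), Ni²⁺/Ni serves as the cathode.
E°cell = −0.24 − (−1.65) = +1.41 V, with n = 6 electrons transferred.
For the overall reaction 3 Ni²⁺(aq) + 2 Al(s) → 3 Ni(s) + 2 Al³⁺(aq), Q = [Al³⁺(aq)]^2 / [Ni²⁺(aq)]^3 = 1.87×10^−7, giving log Q = −6.729.
Applying E = E° − (RT ln10/nF)·log Q gives +1.41 − (0.0591/6)(−6.729) = +1.476 V.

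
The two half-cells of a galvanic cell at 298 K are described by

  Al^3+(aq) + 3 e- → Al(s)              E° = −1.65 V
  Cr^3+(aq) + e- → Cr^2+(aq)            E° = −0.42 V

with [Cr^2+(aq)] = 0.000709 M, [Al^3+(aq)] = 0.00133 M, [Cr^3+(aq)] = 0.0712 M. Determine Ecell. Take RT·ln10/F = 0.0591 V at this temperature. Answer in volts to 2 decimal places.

Cr³⁺/Cr²⁺ is reduced (cathode, E° = −0.42 V) and Al³⁺/Al is oxidized (anode).
E°cell = E°cat − E°an = −0.42 − (−1.65) = +1.23 V; n = 3.
Balancing gives 3 Cr^3+(aq) + Al(s) → 3 Cr^2+(aq) + Al^3+(aq); hence Q = ([Cr^2+(aq)]^3·[Al^3+(aq)]) / [Cr^3+(aq)]^3 = 1.31×10^−9 (log Q = −8.882).
E = E° − (0.0591/n)·log Q = +1.23 − (0.0591/3)(−8.882) = +1.40 V.

+1.40 V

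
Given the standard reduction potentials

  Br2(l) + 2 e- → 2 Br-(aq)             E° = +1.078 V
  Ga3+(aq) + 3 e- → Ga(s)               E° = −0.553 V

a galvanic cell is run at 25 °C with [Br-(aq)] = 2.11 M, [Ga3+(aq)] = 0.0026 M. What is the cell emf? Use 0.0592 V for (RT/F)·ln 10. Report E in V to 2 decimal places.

+1.66 V

Since E°(Br₂/Br⁻) > E°(Ga³⁺/Ga), Br₂/Br⁻ serves as the cathode.
E°cell = E°cat − E°an = +1.078 − (−0.553) = +1.631 V; n = 6.
The balanced reaction is 3 Br2(l) + 2 Ga(s) → 6 Br-(aq) + 2 Ga3+(aq), so Q = [Br-(aq)]^6·[Ga3+(aq)]^2 = 0.000597 and log Q = −3.224.
E = E° − (0.0592/n)·log Q = +1.631 − (0.0592/6)(−3.224) = +1.66 V.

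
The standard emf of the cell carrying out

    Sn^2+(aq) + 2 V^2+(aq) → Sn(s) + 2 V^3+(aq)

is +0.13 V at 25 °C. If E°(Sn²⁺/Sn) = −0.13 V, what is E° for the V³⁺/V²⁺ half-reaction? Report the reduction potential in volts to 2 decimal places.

−0.26 V

In the reaction as written the Sn²⁺/Sn couple is reduced (cathode) and V³⁺/V²⁺ is oxidized (anode), so E°cell = E°(Sn²⁺/Sn) − E°(V³⁺/V²⁺).
E°(V³⁺/V²⁺) = E°(cathode) − E°cell = −0.13 − (+0.13) = −0.26 V.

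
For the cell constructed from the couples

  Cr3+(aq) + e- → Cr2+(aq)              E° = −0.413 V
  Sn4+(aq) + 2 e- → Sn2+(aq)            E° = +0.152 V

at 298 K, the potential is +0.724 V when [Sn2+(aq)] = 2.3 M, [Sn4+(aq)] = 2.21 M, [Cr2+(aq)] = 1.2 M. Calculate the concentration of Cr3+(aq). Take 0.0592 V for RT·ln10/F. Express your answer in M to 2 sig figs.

0.0024 M

Sn⁴⁺/Sn²⁺ is the cathode (higher E°); E°cell = +0.152 − (−0.413) = +0.565 V with n = 2.
From the Nernst equation, log Q = n(E° − E)/0.0592 = 2·(+0.565 − (+0.724))/0.0592 = −5.372.
Balancing electrons gives Sn4+(aq) + 2 Cr2+(aq) → Sn2+(aq) + 2 Cr3+(aq); thus Q = ([Sn2+(aq)]·[Cr3+(aq)]^2) / ([Sn4+(aq)]·[Cr2+(aq)]^2).
Solving for the unknown gives log [Cr3+(aq)] = −2.615, so [Cr3+(aq)] ≈ 0.0024 M.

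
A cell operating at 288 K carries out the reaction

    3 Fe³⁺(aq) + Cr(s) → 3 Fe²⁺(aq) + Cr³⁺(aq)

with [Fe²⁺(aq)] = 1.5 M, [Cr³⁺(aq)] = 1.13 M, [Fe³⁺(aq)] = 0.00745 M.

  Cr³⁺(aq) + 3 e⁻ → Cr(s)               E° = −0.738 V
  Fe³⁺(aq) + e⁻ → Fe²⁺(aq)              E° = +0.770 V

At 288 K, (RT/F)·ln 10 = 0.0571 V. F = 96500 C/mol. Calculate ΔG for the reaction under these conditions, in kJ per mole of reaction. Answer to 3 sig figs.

With Fe³⁺/Fe²⁺ reduced at the cathode, E°cell = +0.770 − (−0.738) = +1.508 V and n = 3.
The reaction quotient is ([Fe²⁺(aq)]^3·[Cr³⁺(aq)]) / [Fe³⁺(aq)]^3 = 9.22×10^6; by Nernst, E = +1.508 − (0.0571/3)(6.965) = +1.3754 V.
Then ΔG = −nFE = −3 × 96500 × +1.3754 J/mol = −398 kJ/mol.

−398 kJ/mol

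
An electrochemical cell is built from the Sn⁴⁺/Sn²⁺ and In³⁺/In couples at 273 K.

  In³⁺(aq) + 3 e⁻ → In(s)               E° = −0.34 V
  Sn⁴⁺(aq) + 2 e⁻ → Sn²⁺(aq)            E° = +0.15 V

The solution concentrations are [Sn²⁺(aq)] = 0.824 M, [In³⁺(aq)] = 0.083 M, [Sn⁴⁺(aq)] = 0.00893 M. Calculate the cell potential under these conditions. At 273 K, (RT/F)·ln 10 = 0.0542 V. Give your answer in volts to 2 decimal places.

+0.46 V

Sn⁴⁺/Sn²⁺ is reduced (cathode, E° = +0.15 V) and In³⁺/In is oxidized (anode).
E°cell = +0.15 − (−0.34) = +0.49 V, with n = 6 electrons transferred.
The balanced reaction is 3 Sn⁴⁺(aq) + 2 In(s) → 3 Sn²⁺(aq) + 2 In³⁺(aq), so Q = ([Sn²⁺(aq)]^3·[In³⁺(aq)]^2) / [Sn⁴⁺(aq)]^3 = 5.41×10^3 and log Q = 3.733.
E = E° − (0.0542/n)·log Q = +0.49 − (0.0542/6)(3.733) = +0.46 V.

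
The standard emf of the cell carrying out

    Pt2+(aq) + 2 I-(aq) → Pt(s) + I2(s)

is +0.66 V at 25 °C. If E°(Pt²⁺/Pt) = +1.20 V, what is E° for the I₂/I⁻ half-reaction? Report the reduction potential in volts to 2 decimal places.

+0.54 V

In the reaction as written the Pt²⁺/Pt couple is reduced (cathode) and I₂/I⁻ is oxidized (anode), so E°cell = E°(Pt²⁺/Pt) − E°(I₂/I⁻).
E°(I₂/I⁻) = E°(cathode) − E°cell = +1.20 − (+0.66) = +0.54 V.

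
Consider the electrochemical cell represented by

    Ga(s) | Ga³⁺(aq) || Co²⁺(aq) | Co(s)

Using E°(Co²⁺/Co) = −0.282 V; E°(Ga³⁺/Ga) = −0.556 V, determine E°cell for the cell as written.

+0.274 V

By convention the left-hand electrode in cell notation is the anode (oxidation) and the right-hand electrode is the cathode (reduction).
E°cell = E°(right) − E°(left) = −0.282 − (−0.556) = +0.274 V.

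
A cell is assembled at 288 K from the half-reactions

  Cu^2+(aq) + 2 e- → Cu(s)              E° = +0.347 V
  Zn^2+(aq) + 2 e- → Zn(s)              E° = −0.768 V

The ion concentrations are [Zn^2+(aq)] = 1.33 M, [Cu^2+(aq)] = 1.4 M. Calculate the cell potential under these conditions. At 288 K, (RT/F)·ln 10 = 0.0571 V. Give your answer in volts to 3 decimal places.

The Cu²⁺/Cu couple has the more positive E°, so it is the cathode; Zn²⁺/Zn is the anode.
E°cell = +0.347 − (−0.768) = +1.115 V, with n = 2 electrons transferred.
For the overall reaction Cu^2+(aq) + Zn(s) → Cu(s) + Zn^2+(aq), Q = [Zn^2+(aq)] / [Cu^2+(aq)] = 0.95, giving log Q = −0.022.
By the Nernst equation, E = +1.115 − (0.0571/2)·(−0.022) = +1.116 V.

+1.116 V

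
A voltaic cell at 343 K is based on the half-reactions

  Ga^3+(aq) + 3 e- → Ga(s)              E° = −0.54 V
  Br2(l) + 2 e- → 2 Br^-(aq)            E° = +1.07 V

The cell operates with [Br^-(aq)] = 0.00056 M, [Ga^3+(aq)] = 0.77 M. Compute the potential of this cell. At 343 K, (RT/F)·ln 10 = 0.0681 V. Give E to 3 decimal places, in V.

Br₂/Br⁻ is reduced (cathode, E° = +1.07 V) and Ga³⁺/Ga is oxidized (anode).
The standard potential is +1.07 − (−0.54) = +1.61 V and the balanced reaction transfers n = 6 electrons.
Balancing gives 3 Br2(l) + 2 Ga(s) → 6 Br^-(aq) + 2 Ga^3+(aq); hence Q = [Br^-(aq)]^6·[Ga^3+(aq)]^2 = 1.83×10^−20 (log Q = −19.738).
By the Nernst equation, E = +1.61 − (0.0681/6)·(−19.738) = +1.834 V.

+1.834 V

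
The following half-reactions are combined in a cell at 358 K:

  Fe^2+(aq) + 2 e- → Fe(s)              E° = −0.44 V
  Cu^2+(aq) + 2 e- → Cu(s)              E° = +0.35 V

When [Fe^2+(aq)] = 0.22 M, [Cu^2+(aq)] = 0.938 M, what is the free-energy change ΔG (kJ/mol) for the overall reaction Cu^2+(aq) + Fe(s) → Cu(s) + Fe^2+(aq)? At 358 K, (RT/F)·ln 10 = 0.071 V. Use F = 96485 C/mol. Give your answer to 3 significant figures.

−157 kJ/mol

The standard cell potential is +0.35 − (−0.44) = +0.79 V, with n = 2 electrons in the balanced equation.
Q = [Fe^2+(aq)] / [Cu^2+(aq)] = 0.235, so log Q = −0.630 and E = +0.79 − (0.071/2)(−0.630) = +0.8124 V.
Finally ΔG = −nFE = −(2)(96485 C/mol)(+0.8124 V) = −157 kJ/mol.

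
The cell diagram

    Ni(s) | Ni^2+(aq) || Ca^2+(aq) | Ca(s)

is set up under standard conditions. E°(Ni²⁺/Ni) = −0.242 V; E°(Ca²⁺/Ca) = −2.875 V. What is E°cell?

By convention the left-hand electrode in cell notation is the anode (oxidation) and the right-hand electrode is the cathode (reduction).
E°cell = E°(right) − E°(left) = −2.875 − (−0.242) = −2.633 V.
The negative sign shows that, as written, the cell would require an external voltage to drive the reaction.

−2.633 V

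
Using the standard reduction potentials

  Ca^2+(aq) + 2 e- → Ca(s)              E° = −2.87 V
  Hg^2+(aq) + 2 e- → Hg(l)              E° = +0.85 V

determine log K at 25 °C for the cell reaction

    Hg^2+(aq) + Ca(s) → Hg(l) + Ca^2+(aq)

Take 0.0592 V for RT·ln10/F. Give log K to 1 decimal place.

The Hg²⁺/Hg couple is reduced (cathode); E°cell = +0.85 − (−2.87) = +3.72 V with n = 2.
At equilibrium E = 0, so log K = nE°cell / 0.0592 = (2)(+3.72) / 0.0592 = 125.7.

log K = 125.7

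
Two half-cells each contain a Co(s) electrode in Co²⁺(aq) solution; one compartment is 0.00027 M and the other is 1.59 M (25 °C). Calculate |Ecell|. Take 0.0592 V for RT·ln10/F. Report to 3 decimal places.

0.112 V

For a concentration cell E°cell = 0, since both electrodes use the same couple.
The compartment with the higher Co²⁺(aq) concentration (1.59 M) acts as the cathode; ions are reduced there and produced at the dilute (0.00027 M) anode.
With n = 2, Ecell = −(0.0592/2)·log([dilute]/[conc]) = −(0.0592/2)·log(0.00027/1.59) = +0.112 V.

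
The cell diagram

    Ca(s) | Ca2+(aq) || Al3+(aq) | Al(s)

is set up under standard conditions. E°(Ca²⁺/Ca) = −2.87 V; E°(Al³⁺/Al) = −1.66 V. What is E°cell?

+1.21 V

By convention the left-hand electrode in cell notation is the anode (oxidation) and the right-hand electrode is the cathode (reduction).
E°cell = E°(right) − E°(left) = −1.66 − (−2.87) = +1.21 V.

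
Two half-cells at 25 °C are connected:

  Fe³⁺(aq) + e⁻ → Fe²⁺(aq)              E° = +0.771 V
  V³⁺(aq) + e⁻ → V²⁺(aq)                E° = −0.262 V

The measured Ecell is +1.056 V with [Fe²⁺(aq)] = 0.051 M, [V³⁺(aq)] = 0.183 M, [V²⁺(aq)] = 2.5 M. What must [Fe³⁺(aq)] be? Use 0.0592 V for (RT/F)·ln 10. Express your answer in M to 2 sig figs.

0.0091 M

The Fe³⁺/Fe²⁺ couple has the larger reduction potential, so it is the cathode: E°cell = +0.771 − (−0.262) = +1.033 V and n = 1.
Since E = E° − (0.0592/n)·log Q, log Q = n(E° − E)/0.0592 = −0.389.
For Fe³⁺(aq) + V²⁺(aq) → Fe²⁺(aq) + V³⁺(aq), the reaction quotient is Q = ([Fe²⁺(aq)]·[V³⁺(aq)]) / ([Fe³⁺(aq)]·[V²⁺(aq)]).
Solving for the unknown gives log [Fe³⁺(aq)] = −2.039, so [Fe³⁺(aq)] ≈ 0.0091 M.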